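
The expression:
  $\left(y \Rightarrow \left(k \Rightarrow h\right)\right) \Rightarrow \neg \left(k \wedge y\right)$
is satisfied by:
  {h: False, k: False, y: False}
  {y: True, h: False, k: False}
  {k: True, h: False, y: False}
  {y: True, k: True, h: False}
  {h: True, y: False, k: False}
  {y: True, h: True, k: False}
  {k: True, h: True, y: False}


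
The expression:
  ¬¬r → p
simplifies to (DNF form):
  p ∨ ¬r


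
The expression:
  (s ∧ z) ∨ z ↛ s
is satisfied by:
  {z: True}


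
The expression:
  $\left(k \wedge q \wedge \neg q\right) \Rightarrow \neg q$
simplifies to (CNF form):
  $\text{True}$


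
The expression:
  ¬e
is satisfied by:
  {e: False}


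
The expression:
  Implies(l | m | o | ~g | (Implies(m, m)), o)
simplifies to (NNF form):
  o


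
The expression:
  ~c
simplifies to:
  ~c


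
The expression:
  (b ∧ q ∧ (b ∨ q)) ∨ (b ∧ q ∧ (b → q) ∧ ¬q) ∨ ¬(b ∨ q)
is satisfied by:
  {b: False, q: False}
  {q: True, b: True}


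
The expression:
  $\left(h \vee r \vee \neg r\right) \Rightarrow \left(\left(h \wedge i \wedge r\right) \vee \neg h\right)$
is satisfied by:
  {r: True, i: True, h: False}
  {r: True, i: False, h: False}
  {i: True, r: False, h: False}
  {r: False, i: False, h: False}
  {r: True, h: True, i: True}


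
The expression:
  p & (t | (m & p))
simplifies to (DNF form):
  (m & p) | (p & t)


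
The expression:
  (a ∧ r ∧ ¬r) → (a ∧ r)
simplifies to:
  True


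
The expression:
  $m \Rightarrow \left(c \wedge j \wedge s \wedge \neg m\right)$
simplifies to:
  $\neg m$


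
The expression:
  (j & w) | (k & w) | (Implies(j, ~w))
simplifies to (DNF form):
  True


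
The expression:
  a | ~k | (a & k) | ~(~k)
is always true.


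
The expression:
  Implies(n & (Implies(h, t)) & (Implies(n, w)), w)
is always true.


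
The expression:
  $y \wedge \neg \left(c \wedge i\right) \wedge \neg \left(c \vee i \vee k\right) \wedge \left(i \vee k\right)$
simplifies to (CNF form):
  $\text{False}$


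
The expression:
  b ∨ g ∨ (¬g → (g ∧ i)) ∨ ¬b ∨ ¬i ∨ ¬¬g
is always true.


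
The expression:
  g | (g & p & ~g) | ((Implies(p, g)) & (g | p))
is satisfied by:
  {g: True}


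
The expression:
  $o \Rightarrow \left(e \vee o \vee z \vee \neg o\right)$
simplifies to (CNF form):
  $\text{True}$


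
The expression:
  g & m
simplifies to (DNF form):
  g & m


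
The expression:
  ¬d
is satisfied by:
  {d: False}


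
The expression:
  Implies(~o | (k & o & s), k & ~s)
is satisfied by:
  {o: True, s: False, k: False}
  {k: True, o: True, s: False}
  {k: True, s: False, o: False}
  {o: True, s: True, k: False}


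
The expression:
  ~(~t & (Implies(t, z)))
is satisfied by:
  {t: True}


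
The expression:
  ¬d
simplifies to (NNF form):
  ¬d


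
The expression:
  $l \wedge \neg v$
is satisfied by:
  {l: True, v: False}


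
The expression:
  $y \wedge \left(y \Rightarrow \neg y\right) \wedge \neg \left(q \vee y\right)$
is never true.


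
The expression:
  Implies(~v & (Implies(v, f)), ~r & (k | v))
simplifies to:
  v | (k & ~r)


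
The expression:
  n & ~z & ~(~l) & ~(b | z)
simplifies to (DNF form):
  l & n & ~b & ~z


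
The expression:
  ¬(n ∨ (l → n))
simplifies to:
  l ∧ ¬n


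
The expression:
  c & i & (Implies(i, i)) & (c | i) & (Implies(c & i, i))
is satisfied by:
  {c: True, i: True}


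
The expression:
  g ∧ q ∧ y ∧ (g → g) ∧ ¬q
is never true.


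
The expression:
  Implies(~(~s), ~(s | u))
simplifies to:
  ~s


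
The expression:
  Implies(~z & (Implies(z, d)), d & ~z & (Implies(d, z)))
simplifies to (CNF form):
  z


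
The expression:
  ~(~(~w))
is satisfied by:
  {w: False}


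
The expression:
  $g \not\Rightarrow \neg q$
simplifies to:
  $g \wedge q$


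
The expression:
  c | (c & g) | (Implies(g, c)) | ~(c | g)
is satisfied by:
  {c: True, g: False}
  {g: False, c: False}
  {g: True, c: True}


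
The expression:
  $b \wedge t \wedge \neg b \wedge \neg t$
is never true.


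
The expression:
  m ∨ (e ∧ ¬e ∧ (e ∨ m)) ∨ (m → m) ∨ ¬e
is always true.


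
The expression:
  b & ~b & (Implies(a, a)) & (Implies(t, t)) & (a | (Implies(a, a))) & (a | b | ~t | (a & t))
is never true.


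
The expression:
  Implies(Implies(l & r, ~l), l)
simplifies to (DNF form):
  l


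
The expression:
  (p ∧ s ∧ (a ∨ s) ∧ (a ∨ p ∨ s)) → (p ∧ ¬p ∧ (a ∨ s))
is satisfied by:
  {s: False, p: False}
  {p: True, s: False}
  {s: True, p: False}


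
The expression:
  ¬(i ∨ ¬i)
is never true.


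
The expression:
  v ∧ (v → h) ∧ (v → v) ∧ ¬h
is never true.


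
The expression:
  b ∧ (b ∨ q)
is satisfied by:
  {b: True}


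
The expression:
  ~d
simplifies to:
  ~d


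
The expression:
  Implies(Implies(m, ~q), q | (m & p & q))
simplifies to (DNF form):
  q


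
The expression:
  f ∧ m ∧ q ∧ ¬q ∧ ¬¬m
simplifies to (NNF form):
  False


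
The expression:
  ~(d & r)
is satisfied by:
  {d: False, r: False}
  {r: True, d: False}
  {d: True, r: False}


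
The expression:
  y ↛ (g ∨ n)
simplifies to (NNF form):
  y ∧ ¬g ∧ ¬n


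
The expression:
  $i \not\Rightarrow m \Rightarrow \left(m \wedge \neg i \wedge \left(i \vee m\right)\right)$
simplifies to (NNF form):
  $m \vee \neg i$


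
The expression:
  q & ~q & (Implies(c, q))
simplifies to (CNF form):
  False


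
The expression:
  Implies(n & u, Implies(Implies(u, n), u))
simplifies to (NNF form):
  True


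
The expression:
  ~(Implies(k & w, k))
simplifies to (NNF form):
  False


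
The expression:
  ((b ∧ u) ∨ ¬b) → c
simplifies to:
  c ∨ (b ∧ ¬u)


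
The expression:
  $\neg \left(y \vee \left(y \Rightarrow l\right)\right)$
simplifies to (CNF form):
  $\text{False}$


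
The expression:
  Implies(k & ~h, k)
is always true.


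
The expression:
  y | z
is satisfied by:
  {y: True, z: True}
  {y: True, z: False}
  {z: True, y: False}


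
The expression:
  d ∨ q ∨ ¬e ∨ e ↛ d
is always true.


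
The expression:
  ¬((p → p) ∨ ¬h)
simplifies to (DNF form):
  False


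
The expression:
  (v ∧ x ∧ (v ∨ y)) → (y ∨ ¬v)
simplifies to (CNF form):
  y ∨ ¬v ∨ ¬x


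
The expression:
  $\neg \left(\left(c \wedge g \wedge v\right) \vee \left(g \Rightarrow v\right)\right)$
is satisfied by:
  {g: True, v: False}


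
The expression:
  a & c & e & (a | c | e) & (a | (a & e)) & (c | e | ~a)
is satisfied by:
  {a: True, c: True, e: True}


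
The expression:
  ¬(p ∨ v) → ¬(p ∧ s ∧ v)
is always true.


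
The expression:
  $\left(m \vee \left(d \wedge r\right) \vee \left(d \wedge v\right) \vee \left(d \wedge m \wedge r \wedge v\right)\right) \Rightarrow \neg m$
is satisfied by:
  {m: False}


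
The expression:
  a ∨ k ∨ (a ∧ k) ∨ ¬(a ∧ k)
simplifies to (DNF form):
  True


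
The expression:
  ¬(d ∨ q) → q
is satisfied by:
  {d: True, q: True}
  {d: True, q: False}
  {q: True, d: False}


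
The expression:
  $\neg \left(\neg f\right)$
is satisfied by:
  {f: True}


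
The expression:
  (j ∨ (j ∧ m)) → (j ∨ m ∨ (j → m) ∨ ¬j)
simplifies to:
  True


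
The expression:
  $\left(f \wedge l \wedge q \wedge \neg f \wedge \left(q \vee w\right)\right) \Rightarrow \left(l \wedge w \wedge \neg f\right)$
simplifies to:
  $\text{True}$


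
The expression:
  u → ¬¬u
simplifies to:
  True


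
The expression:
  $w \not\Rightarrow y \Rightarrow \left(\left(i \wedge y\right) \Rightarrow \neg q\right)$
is always true.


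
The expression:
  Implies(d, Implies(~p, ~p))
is always true.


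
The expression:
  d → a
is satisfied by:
  {a: True, d: False}
  {d: False, a: False}
  {d: True, a: True}


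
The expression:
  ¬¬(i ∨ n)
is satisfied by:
  {i: True, n: True}
  {i: True, n: False}
  {n: True, i: False}


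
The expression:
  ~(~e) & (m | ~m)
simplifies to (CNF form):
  e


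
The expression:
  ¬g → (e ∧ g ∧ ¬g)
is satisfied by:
  {g: True}


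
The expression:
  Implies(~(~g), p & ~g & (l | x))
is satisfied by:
  {g: False}


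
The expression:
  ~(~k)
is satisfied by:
  {k: True}


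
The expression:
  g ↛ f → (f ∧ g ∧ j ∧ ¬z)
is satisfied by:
  {f: True, g: False}
  {g: False, f: False}
  {g: True, f: True}


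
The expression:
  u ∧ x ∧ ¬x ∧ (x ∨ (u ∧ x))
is never true.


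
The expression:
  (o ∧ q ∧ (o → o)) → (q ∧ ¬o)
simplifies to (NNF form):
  ¬o ∨ ¬q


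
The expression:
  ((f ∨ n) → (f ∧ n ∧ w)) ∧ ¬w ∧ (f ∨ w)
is never true.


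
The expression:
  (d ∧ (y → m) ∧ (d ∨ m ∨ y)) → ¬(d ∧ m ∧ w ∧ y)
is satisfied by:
  {w: False, m: False, d: False, y: False}
  {y: True, w: False, m: False, d: False}
  {d: True, w: False, m: False, y: False}
  {y: True, d: True, w: False, m: False}
  {m: True, y: False, w: False, d: False}
  {y: True, m: True, w: False, d: False}
  {d: True, m: True, y: False, w: False}
  {y: True, d: True, m: True, w: False}
  {w: True, d: False, m: False, y: False}
  {y: True, w: True, d: False, m: False}
  {d: True, w: True, y: False, m: False}
  {y: True, d: True, w: True, m: False}
  {m: True, w: True, d: False, y: False}
  {y: True, m: True, w: True, d: False}
  {d: True, m: True, w: True, y: False}


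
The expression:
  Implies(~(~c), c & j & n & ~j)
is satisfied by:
  {c: False}


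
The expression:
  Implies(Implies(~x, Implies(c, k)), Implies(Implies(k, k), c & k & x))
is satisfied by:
  {c: True, k: False, x: False}
  {c: True, x: True, k: True}


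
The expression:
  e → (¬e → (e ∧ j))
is always true.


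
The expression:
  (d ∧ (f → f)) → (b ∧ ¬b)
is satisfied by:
  {d: False}


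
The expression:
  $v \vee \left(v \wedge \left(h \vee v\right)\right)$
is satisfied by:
  {v: True}


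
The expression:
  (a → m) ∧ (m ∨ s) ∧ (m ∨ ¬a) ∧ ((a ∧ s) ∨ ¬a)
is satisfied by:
  {m: True, s: True, a: False}
  {m: True, a: False, s: False}
  {s: True, a: False, m: False}
  {m: True, s: True, a: True}


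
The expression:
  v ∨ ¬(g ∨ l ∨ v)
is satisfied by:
  {v: True, g: False, l: False}
  {v: True, l: True, g: False}
  {v: True, g: True, l: False}
  {v: True, l: True, g: True}
  {l: False, g: False, v: False}


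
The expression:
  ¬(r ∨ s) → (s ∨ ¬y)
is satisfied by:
  {r: True, s: True, y: False}
  {r: True, s: False, y: False}
  {s: True, r: False, y: False}
  {r: False, s: False, y: False}
  {r: True, y: True, s: True}
  {r: True, y: True, s: False}
  {y: True, s: True, r: False}


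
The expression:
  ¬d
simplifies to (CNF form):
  ¬d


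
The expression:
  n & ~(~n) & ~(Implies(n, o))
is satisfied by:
  {n: True, o: False}


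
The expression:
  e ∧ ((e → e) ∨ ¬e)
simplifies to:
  e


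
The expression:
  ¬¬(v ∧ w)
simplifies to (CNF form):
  v ∧ w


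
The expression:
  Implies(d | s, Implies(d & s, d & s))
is always true.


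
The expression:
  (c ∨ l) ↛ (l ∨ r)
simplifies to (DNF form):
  c ∧ ¬l ∧ ¬r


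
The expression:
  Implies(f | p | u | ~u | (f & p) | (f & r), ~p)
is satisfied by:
  {p: False}


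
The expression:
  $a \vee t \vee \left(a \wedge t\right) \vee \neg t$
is always true.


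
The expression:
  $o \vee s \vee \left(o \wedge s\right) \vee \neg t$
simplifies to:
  $o \vee s \vee \neg t$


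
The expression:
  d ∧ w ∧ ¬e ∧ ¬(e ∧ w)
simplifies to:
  d ∧ w ∧ ¬e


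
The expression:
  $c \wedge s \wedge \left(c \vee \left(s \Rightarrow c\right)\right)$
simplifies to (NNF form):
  $c \wedge s$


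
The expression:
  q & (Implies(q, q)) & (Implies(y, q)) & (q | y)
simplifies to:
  q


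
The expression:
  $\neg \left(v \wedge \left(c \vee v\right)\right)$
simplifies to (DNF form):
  $\neg v$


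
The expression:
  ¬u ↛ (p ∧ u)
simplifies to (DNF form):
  ¬u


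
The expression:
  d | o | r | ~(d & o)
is always true.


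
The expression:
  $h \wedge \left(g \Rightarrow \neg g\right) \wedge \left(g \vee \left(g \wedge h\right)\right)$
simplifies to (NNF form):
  $\text{False}$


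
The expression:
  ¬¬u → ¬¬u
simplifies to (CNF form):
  True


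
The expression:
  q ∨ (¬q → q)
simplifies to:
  q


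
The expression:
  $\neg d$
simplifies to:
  $\neg d$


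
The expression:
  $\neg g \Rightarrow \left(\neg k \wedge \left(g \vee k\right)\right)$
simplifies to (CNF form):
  $g$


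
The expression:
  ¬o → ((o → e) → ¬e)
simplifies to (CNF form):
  o ∨ ¬e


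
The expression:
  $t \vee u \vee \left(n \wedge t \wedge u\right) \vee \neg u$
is always true.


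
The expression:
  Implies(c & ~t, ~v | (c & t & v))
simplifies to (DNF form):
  t | ~c | ~v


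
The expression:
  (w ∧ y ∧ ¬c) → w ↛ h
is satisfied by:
  {c: True, w: False, y: False, h: False}
  {h: False, w: False, c: False, y: False}
  {h: True, c: True, w: False, y: False}
  {h: True, w: False, c: False, y: False}
  {y: True, c: True, h: False, w: False}
  {y: True, h: False, w: False, c: False}
  {y: True, h: True, c: True, w: False}
  {y: True, h: True, w: False, c: False}
  {c: True, w: True, y: False, h: False}
  {w: True, y: False, c: False, h: False}
  {h: True, w: True, c: True, y: False}
  {h: True, w: True, y: False, c: False}
  {c: True, w: True, y: True, h: False}
  {w: True, y: True, h: False, c: False}
  {h: True, w: True, y: True, c: True}


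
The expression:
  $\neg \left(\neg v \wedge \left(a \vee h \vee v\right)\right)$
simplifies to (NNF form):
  $v \vee \left(\neg a \wedge \neg h\right)$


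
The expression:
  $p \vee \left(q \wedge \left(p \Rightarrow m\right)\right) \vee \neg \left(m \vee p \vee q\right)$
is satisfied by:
  {p: True, q: True, m: False}
  {p: True, m: False, q: False}
  {q: True, m: False, p: False}
  {q: False, m: False, p: False}
  {p: True, q: True, m: True}
  {p: True, m: True, q: False}
  {q: True, m: True, p: False}


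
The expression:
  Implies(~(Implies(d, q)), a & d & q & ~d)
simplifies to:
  q | ~d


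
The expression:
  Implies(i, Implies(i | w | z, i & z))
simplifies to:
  z | ~i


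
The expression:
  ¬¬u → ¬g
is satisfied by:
  {g: False, u: False}
  {u: True, g: False}
  {g: True, u: False}


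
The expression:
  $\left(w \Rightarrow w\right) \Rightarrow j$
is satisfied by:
  {j: True}


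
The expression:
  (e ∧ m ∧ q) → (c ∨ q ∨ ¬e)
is always true.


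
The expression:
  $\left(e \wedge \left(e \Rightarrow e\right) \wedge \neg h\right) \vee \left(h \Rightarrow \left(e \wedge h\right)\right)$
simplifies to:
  $e \vee \neg h$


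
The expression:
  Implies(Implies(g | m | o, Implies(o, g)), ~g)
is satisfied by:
  {g: False}


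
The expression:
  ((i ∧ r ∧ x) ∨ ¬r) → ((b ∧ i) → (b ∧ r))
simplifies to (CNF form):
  r ∨ ¬b ∨ ¬i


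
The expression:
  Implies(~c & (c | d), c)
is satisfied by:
  {c: True, d: False}
  {d: False, c: False}
  {d: True, c: True}


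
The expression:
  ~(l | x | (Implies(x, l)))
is never true.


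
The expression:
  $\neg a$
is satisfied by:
  {a: False}


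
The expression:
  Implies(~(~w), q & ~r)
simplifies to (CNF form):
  (q | ~w) & (~r | ~w)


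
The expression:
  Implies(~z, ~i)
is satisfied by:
  {z: True, i: False}
  {i: False, z: False}
  {i: True, z: True}


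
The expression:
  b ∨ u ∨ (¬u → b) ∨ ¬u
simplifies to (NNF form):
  True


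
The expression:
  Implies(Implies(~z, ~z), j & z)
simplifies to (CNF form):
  j & z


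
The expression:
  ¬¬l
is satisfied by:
  {l: True}


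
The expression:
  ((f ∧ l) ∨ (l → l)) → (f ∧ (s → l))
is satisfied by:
  {f: True, l: True, s: False}
  {f: True, s: False, l: False}
  {f: True, l: True, s: True}


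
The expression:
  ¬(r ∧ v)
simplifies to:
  ¬r ∨ ¬v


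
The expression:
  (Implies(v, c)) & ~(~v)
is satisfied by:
  {c: True, v: True}


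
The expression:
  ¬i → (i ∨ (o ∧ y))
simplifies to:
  i ∨ (o ∧ y)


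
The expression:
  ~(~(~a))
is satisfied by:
  {a: False}


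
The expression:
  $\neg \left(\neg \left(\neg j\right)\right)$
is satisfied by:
  {j: False}


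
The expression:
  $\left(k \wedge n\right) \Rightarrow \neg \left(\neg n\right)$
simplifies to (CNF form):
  $\text{True}$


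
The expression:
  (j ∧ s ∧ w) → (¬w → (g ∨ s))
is always true.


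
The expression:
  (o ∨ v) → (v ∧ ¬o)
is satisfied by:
  {o: False}


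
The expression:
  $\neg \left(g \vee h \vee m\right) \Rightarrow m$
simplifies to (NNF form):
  $g \vee h \vee m$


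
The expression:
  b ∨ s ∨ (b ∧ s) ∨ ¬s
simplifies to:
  True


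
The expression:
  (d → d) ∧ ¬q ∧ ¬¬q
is never true.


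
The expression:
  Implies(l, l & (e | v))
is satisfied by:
  {v: True, e: True, l: False}
  {v: True, l: False, e: False}
  {e: True, l: False, v: False}
  {e: False, l: False, v: False}
  {v: True, e: True, l: True}
  {v: True, l: True, e: False}
  {e: True, l: True, v: False}


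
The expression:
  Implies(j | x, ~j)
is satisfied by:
  {j: False}


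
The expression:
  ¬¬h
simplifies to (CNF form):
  h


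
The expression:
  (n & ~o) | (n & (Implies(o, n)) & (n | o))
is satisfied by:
  {n: True}


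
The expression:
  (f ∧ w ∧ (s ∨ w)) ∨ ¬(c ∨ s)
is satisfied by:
  {w: True, f: True, c: False, s: False}
  {w: True, f: False, c: False, s: False}
  {f: True, w: False, c: False, s: False}
  {w: False, f: False, c: False, s: False}
  {w: True, s: True, f: True, c: False}
  {w: True, c: True, f: True, s: False}
  {w: True, s: True, c: True, f: True}


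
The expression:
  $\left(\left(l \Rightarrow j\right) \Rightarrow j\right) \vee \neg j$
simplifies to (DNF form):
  $\text{True}$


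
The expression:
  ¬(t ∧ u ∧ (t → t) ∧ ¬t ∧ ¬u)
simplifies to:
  True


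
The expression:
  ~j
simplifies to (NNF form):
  ~j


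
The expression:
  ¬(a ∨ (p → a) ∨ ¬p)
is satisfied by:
  {p: True, a: False}


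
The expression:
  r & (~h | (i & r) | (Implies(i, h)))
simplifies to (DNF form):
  r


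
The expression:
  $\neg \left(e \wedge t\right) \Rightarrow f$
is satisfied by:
  {e: True, f: True, t: True}
  {e: True, f: True, t: False}
  {f: True, t: True, e: False}
  {f: True, t: False, e: False}
  {e: True, t: True, f: False}


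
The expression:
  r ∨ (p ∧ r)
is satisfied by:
  {r: True}


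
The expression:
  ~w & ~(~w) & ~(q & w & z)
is never true.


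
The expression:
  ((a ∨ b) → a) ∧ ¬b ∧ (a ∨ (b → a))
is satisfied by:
  {b: False}


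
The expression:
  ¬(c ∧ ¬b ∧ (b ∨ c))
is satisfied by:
  {b: True, c: False}
  {c: False, b: False}
  {c: True, b: True}


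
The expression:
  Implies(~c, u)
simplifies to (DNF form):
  c | u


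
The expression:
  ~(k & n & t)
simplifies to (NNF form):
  ~k | ~n | ~t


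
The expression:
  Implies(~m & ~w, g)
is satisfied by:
  {m: True, w: True, g: True}
  {m: True, w: True, g: False}
  {m: True, g: True, w: False}
  {m: True, g: False, w: False}
  {w: True, g: True, m: False}
  {w: True, g: False, m: False}
  {g: True, w: False, m: False}


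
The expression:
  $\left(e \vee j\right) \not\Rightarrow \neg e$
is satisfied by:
  {e: True}


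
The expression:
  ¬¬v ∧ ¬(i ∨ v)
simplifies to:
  False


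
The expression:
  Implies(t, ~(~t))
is always true.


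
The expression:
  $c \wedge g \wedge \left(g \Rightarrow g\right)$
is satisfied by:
  {c: True, g: True}


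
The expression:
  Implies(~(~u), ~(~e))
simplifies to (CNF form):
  e | ~u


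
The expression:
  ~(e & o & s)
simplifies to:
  ~e | ~o | ~s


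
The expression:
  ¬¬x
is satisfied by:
  {x: True}


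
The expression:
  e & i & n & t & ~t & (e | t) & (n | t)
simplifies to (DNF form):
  False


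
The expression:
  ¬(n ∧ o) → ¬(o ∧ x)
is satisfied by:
  {n: True, o: False, x: False}
  {o: False, x: False, n: False}
  {n: True, x: True, o: False}
  {x: True, o: False, n: False}
  {n: True, o: True, x: False}
  {o: True, n: False, x: False}
  {n: True, x: True, o: True}


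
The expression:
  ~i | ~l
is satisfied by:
  {l: False, i: False}
  {i: True, l: False}
  {l: True, i: False}


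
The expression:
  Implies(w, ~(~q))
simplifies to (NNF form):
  q | ~w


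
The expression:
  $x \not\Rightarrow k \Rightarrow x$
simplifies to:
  $\text{True}$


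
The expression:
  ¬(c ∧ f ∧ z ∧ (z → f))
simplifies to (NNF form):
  ¬c ∨ ¬f ∨ ¬z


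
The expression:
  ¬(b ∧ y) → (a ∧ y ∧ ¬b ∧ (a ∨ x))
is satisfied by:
  {a: True, b: True, y: True}
  {a: True, y: True, b: False}
  {b: True, y: True, a: False}


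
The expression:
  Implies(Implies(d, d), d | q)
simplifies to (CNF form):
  d | q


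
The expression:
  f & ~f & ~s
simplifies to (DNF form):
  False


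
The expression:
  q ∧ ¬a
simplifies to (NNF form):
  q ∧ ¬a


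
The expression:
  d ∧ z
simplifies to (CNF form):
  d ∧ z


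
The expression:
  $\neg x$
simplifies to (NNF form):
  $\neg x$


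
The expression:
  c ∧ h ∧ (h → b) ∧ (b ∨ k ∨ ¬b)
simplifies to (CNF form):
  b ∧ c ∧ h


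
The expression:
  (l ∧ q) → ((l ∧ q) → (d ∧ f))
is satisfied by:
  {f: True, d: True, l: False, q: False}
  {f: True, d: False, l: False, q: False}
  {d: True, f: False, l: False, q: False}
  {f: False, d: False, l: False, q: False}
  {q: True, f: True, d: True, l: False}
  {q: True, f: True, d: False, l: False}
  {q: True, d: True, f: False, l: False}
  {q: True, d: False, f: False, l: False}
  {f: True, l: True, d: True, q: False}
  {f: True, l: True, d: False, q: False}
  {l: True, d: True, f: False, q: False}
  {l: True, f: False, d: False, q: False}
  {q: True, f: True, l: True, d: True}


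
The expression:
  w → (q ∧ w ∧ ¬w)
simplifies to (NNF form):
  ¬w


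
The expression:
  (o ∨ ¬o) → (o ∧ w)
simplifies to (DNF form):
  o ∧ w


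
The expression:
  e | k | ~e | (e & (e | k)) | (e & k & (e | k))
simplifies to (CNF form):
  True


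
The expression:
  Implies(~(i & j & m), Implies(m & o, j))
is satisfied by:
  {j: True, m: False, o: False}
  {j: False, m: False, o: False}
  {o: True, j: True, m: False}
  {o: True, j: False, m: False}
  {m: True, j: True, o: False}
  {m: True, j: False, o: False}
  {m: True, o: True, j: True}


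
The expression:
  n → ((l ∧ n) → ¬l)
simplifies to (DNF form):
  ¬l ∨ ¬n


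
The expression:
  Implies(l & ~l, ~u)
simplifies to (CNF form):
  True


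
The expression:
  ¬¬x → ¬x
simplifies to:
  ¬x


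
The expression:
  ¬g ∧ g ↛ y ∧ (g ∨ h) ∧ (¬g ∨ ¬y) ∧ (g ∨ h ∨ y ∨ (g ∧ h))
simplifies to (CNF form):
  False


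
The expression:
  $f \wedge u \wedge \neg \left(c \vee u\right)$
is never true.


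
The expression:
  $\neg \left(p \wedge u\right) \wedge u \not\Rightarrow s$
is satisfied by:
  {u: True, p: False, s: False}


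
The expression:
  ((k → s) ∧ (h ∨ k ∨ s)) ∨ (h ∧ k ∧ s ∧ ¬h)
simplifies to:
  s ∨ (h ∧ ¬k)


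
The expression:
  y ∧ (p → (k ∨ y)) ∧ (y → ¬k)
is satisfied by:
  {y: True, k: False}


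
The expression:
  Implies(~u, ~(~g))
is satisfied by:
  {g: True, u: True}
  {g: True, u: False}
  {u: True, g: False}


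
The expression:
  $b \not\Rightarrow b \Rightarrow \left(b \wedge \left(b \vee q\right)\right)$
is always true.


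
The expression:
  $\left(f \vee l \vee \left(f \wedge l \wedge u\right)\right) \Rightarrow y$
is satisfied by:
  {y: True, l: False, f: False}
  {f: True, y: True, l: False}
  {y: True, l: True, f: False}
  {f: True, y: True, l: True}
  {f: False, l: False, y: False}


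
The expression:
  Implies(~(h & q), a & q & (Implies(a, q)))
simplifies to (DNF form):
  (a & q) | (h & q)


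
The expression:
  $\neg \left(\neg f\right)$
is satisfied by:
  {f: True}


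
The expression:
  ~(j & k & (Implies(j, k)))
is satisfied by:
  {k: False, j: False}
  {j: True, k: False}
  {k: True, j: False}


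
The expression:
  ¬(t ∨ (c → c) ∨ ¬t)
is never true.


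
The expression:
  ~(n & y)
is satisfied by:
  {y: False, n: False}
  {n: True, y: False}
  {y: True, n: False}


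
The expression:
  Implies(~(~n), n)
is always true.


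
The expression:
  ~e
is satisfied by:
  {e: False}


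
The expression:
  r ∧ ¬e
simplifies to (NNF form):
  r ∧ ¬e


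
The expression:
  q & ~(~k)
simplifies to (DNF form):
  k & q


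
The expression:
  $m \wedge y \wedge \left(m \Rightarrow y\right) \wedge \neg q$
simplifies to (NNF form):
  $m \wedge y \wedge \neg q$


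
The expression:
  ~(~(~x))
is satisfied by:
  {x: False}


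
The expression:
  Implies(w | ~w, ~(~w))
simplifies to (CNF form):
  w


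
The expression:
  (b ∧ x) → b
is always true.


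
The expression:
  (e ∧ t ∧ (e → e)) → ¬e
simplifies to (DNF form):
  ¬e ∨ ¬t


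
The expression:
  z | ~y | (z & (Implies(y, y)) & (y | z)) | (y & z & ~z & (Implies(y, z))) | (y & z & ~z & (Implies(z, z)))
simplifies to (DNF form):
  z | ~y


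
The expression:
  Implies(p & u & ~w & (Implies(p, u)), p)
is always true.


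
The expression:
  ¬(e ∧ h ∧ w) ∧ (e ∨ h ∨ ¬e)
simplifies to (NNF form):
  ¬e ∨ ¬h ∨ ¬w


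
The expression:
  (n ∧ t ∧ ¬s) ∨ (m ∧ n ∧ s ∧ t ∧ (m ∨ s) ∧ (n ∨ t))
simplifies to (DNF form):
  (m ∧ n ∧ t) ∨ (n ∧ t ∧ ¬s)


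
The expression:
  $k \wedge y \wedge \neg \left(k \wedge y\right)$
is never true.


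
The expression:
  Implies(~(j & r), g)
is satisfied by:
  {g: True, j: True, r: True}
  {g: True, j: True, r: False}
  {g: True, r: True, j: False}
  {g: True, r: False, j: False}
  {j: True, r: True, g: False}


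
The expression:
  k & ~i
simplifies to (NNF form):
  k & ~i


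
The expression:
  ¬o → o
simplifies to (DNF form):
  o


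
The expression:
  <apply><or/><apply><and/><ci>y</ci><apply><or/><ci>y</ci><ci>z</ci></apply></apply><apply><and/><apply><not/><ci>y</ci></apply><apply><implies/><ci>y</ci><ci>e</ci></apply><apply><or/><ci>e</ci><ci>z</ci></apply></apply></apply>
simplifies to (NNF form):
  <apply><or/><ci>e</ci><ci>y</ci><ci>z</ci></apply>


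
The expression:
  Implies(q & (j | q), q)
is always true.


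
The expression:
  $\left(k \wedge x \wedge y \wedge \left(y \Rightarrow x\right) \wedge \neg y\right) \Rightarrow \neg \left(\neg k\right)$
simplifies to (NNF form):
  $\text{True}$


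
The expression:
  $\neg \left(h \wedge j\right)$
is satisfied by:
  {h: False, j: False}
  {j: True, h: False}
  {h: True, j: False}


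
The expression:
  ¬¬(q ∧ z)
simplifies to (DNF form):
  q ∧ z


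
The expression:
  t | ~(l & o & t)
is always true.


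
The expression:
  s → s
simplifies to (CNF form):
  True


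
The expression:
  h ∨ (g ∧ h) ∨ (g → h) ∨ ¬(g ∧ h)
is always true.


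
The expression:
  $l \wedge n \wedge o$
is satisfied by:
  {n: True, o: True, l: True}


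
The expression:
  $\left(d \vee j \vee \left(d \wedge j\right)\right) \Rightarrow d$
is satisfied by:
  {d: True, j: False}
  {j: False, d: False}
  {j: True, d: True}


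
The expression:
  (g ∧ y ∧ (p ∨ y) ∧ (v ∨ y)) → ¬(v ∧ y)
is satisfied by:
  {g: False, v: False, y: False}
  {y: True, g: False, v: False}
  {v: True, g: False, y: False}
  {y: True, v: True, g: False}
  {g: True, y: False, v: False}
  {y: True, g: True, v: False}
  {v: True, g: True, y: False}


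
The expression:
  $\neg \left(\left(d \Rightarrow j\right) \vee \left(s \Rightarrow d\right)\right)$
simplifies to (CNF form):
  $\text{False}$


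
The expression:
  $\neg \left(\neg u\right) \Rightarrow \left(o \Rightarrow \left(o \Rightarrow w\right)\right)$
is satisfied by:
  {w: True, u: False, o: False}
  {u: False, o: False, w: False}
  {o: True, w: True, u: False}
  {o: True, u: False, w: False}
  {w: True, u: True, o: False}
  {u: True, w: False, o: False}
  {o: True, u: True, w: True}


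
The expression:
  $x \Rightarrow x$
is always true.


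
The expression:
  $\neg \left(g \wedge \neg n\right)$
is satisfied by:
  {n: True, g: False}
  {g: False, n: False}
  {g: True, n: True}


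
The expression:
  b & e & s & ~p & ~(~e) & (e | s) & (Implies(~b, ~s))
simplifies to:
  b & e & s & ~p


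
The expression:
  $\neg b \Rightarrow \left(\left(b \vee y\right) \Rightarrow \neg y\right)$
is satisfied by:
  {b: True, y: False}
  {y: False, b: False}
  {y: True, b: True}


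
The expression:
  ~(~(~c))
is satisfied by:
  {c: False}


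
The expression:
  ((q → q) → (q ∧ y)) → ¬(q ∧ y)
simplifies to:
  ¬q ∨ ¬y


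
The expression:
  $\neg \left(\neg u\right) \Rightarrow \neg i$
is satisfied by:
  {u: False, i: False}
  {i: True, u: False}
  {u: True, i: False}


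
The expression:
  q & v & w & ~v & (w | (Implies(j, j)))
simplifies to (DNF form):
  False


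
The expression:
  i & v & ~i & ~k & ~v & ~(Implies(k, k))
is never true.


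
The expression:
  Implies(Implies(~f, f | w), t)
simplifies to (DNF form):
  t | (~f & ~w)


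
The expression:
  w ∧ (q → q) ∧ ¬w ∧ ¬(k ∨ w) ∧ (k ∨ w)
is never true.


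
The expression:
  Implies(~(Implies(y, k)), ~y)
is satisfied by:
  {k: True, y: False}
  {y: False, k: False}
  {y: True, k: True}


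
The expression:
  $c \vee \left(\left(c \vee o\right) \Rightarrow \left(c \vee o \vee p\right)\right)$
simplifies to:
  $\text{True}$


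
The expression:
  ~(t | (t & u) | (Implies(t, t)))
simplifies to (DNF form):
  False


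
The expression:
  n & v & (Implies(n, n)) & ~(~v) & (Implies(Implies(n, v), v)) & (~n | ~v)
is never true.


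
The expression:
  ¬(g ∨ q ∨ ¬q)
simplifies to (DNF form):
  False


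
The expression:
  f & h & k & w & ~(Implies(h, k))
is never true.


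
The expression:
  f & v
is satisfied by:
  {f: True, v: True}


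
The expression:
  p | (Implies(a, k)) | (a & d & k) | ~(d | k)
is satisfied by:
  {k: True, p: True, a: False, d: False}
  {k: True, p: False, a: False, d: False}
  {p: True, d: False, k: False, a: False}
  {d: False, p: False, k: False, a: False}
  {d: True, k: True, p: True, a: False}
  {d: True, k: True, p: False, a: False}
  {d: True, p: True, k: False, a: False}
  {d: True, p: False, k: False, a: False}
  {a: True, k: True, p: True, d: False}
  {a: True, k: True, p: False, d: False}
  {a: True, p: True, k: False, d: False}
  {a: True, p: False, k: False, d: False}
  {d: True, a: True, k: True, p: True}
  {d: True, a: True, k: True, p: False}
  {d: True, a: True, p: True, k: False}


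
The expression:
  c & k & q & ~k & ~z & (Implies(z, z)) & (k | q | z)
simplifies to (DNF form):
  False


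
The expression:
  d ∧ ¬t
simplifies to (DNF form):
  d ∧ ¬t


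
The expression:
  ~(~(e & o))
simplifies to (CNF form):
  e & o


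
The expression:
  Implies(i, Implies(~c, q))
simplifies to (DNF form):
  c | q | ~i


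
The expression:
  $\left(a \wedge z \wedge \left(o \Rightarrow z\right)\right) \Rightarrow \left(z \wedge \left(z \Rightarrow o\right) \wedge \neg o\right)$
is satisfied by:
  {z: False, a: False}
  {a: True, z: False}
  {z: True, a: False}


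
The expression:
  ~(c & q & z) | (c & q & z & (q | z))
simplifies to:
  True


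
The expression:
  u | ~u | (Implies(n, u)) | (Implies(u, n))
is always true.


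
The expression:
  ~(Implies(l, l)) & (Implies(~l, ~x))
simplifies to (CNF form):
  False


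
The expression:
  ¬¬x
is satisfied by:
  {x: True}


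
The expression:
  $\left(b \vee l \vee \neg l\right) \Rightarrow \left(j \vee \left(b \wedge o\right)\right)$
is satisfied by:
  {o: True, j: True, b: True}
  {o: True, j: True, b: False}
  {j: True, b: True, o: False}
  {j: True, b: False, o: False}
  {o: True, b: True, j: False}


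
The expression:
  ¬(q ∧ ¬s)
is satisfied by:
  {s: True, q: False}
  {q: False, s: False}
  {q: True, s: True}


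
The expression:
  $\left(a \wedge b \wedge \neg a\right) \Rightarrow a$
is always true.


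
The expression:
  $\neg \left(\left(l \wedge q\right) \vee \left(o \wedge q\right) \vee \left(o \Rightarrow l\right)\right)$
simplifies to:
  $o \wedge \neg l \wedge \neg q$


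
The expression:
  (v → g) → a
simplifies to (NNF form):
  a ∨ (v ∧ ¬g)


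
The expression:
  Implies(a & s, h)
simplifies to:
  h | ~a | ~s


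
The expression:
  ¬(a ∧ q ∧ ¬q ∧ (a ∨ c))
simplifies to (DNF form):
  True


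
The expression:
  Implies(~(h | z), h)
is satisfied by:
  {z: True, h: True}
  {z: True, h: False}
  {h: True, z: False}


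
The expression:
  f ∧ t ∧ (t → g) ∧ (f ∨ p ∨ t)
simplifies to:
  f ∧ g ∧ t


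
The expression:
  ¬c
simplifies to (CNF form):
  ¬c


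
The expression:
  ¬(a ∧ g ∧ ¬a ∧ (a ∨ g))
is always true.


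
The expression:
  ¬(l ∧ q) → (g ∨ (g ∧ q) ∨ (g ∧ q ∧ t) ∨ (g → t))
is always true.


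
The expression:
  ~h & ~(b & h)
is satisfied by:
  {h: False}


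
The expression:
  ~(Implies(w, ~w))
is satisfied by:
  {w: True}


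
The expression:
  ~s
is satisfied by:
  {s: False}


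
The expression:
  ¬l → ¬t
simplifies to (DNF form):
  l ∨ ¬t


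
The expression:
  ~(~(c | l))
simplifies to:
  c | l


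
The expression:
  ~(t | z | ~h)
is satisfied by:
  {h: True, z: False, t: False}


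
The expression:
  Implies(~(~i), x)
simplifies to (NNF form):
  x | ~i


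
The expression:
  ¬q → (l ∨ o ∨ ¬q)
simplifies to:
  True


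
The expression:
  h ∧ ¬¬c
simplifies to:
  c ∧ h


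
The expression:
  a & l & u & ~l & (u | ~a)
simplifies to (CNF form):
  False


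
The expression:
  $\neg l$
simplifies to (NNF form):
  $\neg l$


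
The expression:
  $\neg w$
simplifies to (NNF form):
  $\neg w$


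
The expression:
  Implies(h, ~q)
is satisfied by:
  {h: False, q: False}
  {q: True, h: False}
  {h: True, q: False}


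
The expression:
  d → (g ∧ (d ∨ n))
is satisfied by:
  {g: True, d: False}
  {d: False, g: False}
  {d: True, g: True}


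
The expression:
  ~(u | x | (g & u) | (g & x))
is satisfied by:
  {x: False, u: False}


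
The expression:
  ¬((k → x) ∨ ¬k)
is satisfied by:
  {k: True, x: False}


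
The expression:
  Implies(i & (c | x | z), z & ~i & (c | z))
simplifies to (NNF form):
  ~i | (~c & ~x & ~z)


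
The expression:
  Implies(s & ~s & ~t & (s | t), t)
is always true.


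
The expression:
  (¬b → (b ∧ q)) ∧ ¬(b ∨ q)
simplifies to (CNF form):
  False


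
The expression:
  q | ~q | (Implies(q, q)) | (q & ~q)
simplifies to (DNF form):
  True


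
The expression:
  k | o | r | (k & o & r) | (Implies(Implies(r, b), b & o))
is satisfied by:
  {r: True, k: True, o: True}
  {r: True, k: True, o: False}
  {r: True, o: True, k: False}
  {r: True, o: False, k: False}
  {k: True, o: True, r: False}
  {k: True, o: False, r: False}
  {o: True, k: False, r: False}


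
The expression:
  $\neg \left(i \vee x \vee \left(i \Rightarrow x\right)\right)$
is never true.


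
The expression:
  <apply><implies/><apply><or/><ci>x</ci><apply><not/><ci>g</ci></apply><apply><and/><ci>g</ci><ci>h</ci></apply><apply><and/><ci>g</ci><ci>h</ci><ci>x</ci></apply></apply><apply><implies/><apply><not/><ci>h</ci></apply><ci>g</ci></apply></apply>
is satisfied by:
  {g: True, h: True}
  {g: True, h: False}
  {h: True, g: False}


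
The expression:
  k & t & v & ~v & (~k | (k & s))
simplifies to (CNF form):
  False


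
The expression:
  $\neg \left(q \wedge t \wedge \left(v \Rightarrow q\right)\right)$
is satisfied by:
  {t: False, q: False}
  {q: True, t: False}
  {t: True, q: False}


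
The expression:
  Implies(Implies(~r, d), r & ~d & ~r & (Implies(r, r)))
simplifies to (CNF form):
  ~d & ~r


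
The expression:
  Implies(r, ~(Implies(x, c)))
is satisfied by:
  {x: True, r: False, c: False}
  {x: False, r: False, c: False}
  {c: True, x: True, r: False}
  {c: True, x: False, r: False}
  {r: True, x: True, c: False}


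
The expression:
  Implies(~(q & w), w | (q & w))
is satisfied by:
  {w: True}


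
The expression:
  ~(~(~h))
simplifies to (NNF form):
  ~h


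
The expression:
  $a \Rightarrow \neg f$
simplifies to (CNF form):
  $\neg a \vee \neg f$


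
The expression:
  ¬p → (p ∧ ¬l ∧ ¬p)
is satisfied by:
  {p: True}


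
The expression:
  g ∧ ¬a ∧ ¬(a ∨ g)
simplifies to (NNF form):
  False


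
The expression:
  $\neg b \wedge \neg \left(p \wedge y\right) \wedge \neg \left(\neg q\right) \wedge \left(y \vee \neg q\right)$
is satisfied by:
  {y: True, q: True, p: False, b: False}


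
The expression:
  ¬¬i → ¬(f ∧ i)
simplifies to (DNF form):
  ¬f ∨ ¬i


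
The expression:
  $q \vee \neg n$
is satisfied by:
  {q: True, n: False}
  {n: False, q: False}
  {n: True, q: True}


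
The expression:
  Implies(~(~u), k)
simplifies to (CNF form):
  k | ~u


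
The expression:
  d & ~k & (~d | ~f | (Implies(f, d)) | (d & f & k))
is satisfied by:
  {d: True, k: False}


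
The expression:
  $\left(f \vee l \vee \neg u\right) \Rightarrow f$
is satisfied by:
  {f: True, u: True, l: False}
  {f: True, u: False, l: False}
  {l: True, f: True, u: True}
  {l: True, f: True, u: False}
  {u: True, l: False, f: False}


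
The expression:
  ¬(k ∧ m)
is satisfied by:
  {k: False, m: False}
  {m: True, k: False}
  {k: True, m: False}


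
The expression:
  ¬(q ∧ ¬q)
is always true.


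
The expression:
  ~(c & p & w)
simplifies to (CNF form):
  ~c | ~p | ~w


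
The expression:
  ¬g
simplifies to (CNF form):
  ¬g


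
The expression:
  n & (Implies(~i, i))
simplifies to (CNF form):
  i & n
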